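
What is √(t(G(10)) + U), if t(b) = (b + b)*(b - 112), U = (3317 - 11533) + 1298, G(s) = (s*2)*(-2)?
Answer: √5242 ≈ 72.402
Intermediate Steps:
G(s) = -4*s (G(s) = (2*s)*(-2) = -4*s)
U = -6918 (U = -8216 + 1298 = -6918)
t(b) = 2*b*(-112 + b) (t(b) = (2*b)*(-112 + b) = 2*b*(-112 + b))
√(t(G(10)) + U) = √(2*(-4*10)*(-112 - 4*10) - 6918) = √(2*(-40)*(-112 - 40) - 6918) = √(2*(-40)*(-152) - 6918) = √(12160 - 6918) = √5242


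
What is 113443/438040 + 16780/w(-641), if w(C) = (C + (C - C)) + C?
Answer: -3602438637/280783640 ≈ -12.830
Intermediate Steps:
w(C) = 2*C (w(C) = (C + 0) + C = C + C = 2*C)
113443/438040 + 16780/w(-641) = 113443/438040 + 16780/((2*(-641))) = 113443*(1/438040) + 16780/(-1282) = 113443/438040 + 16780*(-1/1282) = 113443/438040 - 8390/641 = -3602438637/280783640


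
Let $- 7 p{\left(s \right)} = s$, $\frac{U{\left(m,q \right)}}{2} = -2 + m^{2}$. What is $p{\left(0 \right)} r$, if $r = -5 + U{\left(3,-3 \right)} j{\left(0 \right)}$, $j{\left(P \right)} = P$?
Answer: $0$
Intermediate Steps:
$U{\left(m,q \right)} = -4 + 2 m^{2}$ ($U{\left(m,q \right)} = 2 \left(-2 + m^{2}\right) = -4 + 2 m^{2}$)
$p{\left(s \right)} = - \frac{s}{7}$
$r = -5$ ($r = -5 + \left(-4 + 2 \cdot 3^{2}\right) 0 = -5 + \left(-4 + 2 \cdot 9\right) 0 = -5 + \left(-4 + 18\right) 0 = -5 + 14 \cdot 0 = -5 + 0 = -5$)
$p{\left(0 \right)} r = \left(- \frac{1}{7}\right) 0 \left(-5\right) = 0 \left(-5\right) = 0$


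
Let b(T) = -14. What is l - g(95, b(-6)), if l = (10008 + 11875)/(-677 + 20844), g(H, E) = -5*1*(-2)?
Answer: -179787/20167 ≈ -8.9149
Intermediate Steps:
g(H, E) = 10 (g(H, E) = -5*(-2) = 10)
l = 21883/20167 ≈ 1.0851
l - g(95, b(-6)) = 21883/20167 - 1*10 = 21883/20167 - 10 = -179787/20167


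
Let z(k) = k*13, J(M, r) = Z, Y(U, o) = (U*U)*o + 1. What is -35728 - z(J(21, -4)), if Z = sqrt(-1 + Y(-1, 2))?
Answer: -35728 - 13*sqrt(2) ≈ -35746.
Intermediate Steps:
Y(U, o) = 1 + o*U**2 (Y(U, o) = U**2*o + 1 = o*U**2 + 1 = 1 + o*U**2)
Z = sqrt(2) (Z = sqrt(-1 + (1 + 2*(-1)**2)) = sqrt(-1 + (1 + 2*1)) = sqrt(-1 + (1 + 2)) = sqrt(-1 + 3) = sqrt(2) ≈ 1.4142)
J(M, r) = sqrt(2)
z(k) = 13*k
-35728 - z(J(21, -4)) = -35728 - 13*sqrt(2)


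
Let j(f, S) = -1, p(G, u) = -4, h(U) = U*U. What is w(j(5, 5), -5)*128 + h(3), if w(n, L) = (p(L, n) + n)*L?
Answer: 3209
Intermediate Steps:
h(U) = U²
w(n, L) = L*(-4 + n) (w(n, L) = (-4 + n)*L = L*(-4 + n))
w(j(5, 5), -5)*128 + h(3) = -5*(-4 - 1)*128 + 3² = -5*(-5)*128 + 9 = 25*128 + 9 = 3200 + 9 = 3209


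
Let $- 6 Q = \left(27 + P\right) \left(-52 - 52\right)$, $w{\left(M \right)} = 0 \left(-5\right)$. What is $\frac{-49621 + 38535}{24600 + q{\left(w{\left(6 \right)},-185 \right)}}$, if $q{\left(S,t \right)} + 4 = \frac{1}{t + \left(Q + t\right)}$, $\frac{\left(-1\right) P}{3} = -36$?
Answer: $- \frac{21839420}{48454121} \approx -0.45072$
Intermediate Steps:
$P = 108$ ($P = \left(-3\right) \left(-36\right) = 108$)
$w{\left(M \right)} = 0$
$Q = 2340$ ($Q = - \frac{\left(27 + 108\right) \left(-52 - 52\right)}{6} = - \frac{135 \left(-104\right)}{6} = \left(- \frac{1}{6}\right) \left(-14040\right) = 2340$)
$q{\left(S,t \right)} = -4 + \frac{1}{2340 + 2 t}$ ($q{\left(S,t \right)} = -4 + \frac{1}{t + \left(2340 + t\right)} = -4 + \frac{1}{2340 + 2 t}$)
$\frac{-49621 + 38535}{24600 + q{\left(w{\left(6 \right)},-185 \right)}} = \frac{-49621 + 38535}{24600 + \frac{-9359 - -1480}{2 \left(1170 - 185\right)}} = - \frac{11086}{24600 + \frac{-9359 + 1480}{2 \cdot 985}} = - \frac{11086}{24600 + \frac{1}{2} \cdot \frac{1}{985} \left(-7879\right)} = - \frac{11086}{24600 - \frac{7879}{1970}} = - \frac{11086}{\frac{48454121}{1970}} = \left(-11086\right) \frac{1970}{48454121} = - \frac{21839420}{48454121}$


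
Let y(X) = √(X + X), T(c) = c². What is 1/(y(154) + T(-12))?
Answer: 36/5107 - √77/10214 ≈ 0.0061900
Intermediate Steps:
y(X) = √2*√X (y(X) = √(2*X) = √2*√X)
1/(y(154) + T(-12)) = 1/(√2*√154 + (-12)²) = 1/(2*√77 + 144) = 1/(144 + 2*√77)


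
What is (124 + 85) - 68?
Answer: 141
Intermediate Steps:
(124 + 85) - 68 = 209 - 68 = 141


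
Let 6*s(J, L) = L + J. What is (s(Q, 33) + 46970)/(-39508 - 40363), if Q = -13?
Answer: -140920/239613 ≈ -0.58811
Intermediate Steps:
s(J, L) = J/6 + L/6 (s(J, L) = (L + J)/6 = (J + L)/6 = J/6 + L/6)
(s(Q, 33) + 46970)/(-39508 - 40363) = (((1/6)*(-13) + (1/6)*33) + 46970)/(-39508 - 40363) = ((-13/6 + 11/2) + 46970)/(-79871) = (10/3 + 46970)*(-1/79871) = (140920/3)*(-1/79871) = -140920/239613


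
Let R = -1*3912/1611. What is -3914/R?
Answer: 1050909/652 ≈ 1611.8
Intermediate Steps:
R = -1304/537 (R = -3912*1/1611 = -1304/537 ≈ -2.4283)
-3914/R = -3914/(-1304/537) = -3914*(-537/1304) = 1050909/652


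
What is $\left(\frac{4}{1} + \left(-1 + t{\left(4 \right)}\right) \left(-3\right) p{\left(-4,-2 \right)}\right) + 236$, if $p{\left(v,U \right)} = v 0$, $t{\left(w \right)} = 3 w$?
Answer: $240$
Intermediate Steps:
$p{\left(v,U \right)} = 0$
$\left(\frac{4}{1} + \left(-1 + t{\left(4 \right)}\right) \left(-3\right) p{\left(-4,-2 \right)}\right) + 236 = \left(\frac{4}{1} + \left(-1 + 3 \cdot 4\right) \left(-3\right) 0\right) + 236 = \left(4 \cdot 1 + \left(-1 + 12\right) \left(-3\right) 0\right) + 236 = \left(4 + 11 \left(-3\right) 0\right) + 236 = \left(4 - 0\right) + 236 = \left(4 + 0\right) + 236 = 4 + 236 = 240$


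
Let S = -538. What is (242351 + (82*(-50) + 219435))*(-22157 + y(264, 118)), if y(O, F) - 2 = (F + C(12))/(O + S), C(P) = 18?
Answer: -1389215688858/137 ≈ -1.0140e+10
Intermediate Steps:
y(O, F) = 2 + (18 + F)/(-538 + O) (y(O, F) = 2 + (F + 18)/(O - 538) = 2 + (18 + F)/(-538 + O))
(242351 + (82*(-50) + 219435))*(-22157 + y(264, 118)) = (242351 + (82*(-50) + 219435))*(-22157 + (-1058 + 118 + 2*264)/(-538 + 264)) = (242351 + (-4100 + 219435))*(-22157 + (-1058 + 118 + 528)/(-274)) = (242351 + 215335)*(-22157 - 1/274*(-412)) = 457686*(-22157 + 206/137) = 457686*(-3035303/137) = -1389215688858/137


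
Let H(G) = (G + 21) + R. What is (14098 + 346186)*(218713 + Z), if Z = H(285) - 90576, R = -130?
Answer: 46229120892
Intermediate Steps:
H(G) = -109 + G (H(G) = (G + 21) - 130 = (21 + G) - 130 = -109 + G)
Z = -90400 (Z = (-109 + 285) - 90576 = 176 - 90576 = -90400)
(14098 + 346186)*(218713 + Z) = (14098 + 346186)*(218713 - 90400) = 360284*128313 = 46229120892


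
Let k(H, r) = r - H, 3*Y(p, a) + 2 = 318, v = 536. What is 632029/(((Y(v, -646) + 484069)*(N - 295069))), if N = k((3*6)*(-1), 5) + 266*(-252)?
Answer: -1896087/525926622794 ≈ -3.6052e-6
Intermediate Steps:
Y(p, a) = 316/3 (Y(p, a) = -⅔ + (⅓)*318 = -⅔ + 106 = 316/3)
N = -67009 (N = (5 - 3*6*(-1)) + 266*(-252) = (5 - 18*(-1)) - 67032 = (5 - 1*(-18)) - 67032 = (5 + 18) - 67032 = 23 - 67032 = -67009)
632029/(((Y(v, -646) + 484069)*(N - 295069))) = 632029/(((316/3 + 484069)*(-67009 - 295069))) = 632029/(((1452523/3)*(-362078))) = 632029/(-525926622794/3) = 632029*(-3/525926622794) = -1896087/525926622794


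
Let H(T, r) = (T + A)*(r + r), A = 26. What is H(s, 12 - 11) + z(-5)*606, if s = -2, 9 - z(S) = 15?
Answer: -3588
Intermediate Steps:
z(S) = -6 (z(S) = 9 - 1*15 = 9 - 15 = -6)
H(T, r) = 2*r*(26 + T) (H(T, r) = (T + 26)*(r + r) = (26 + T)*(2*r) = 2*r*(26 + T))
H(s, 12 - 11) + z(-5)*606 = 2*(12 - 11)*(26 - 2) - 6*606 = 2*1*24 - 3636 = 48 - 3636 = -3588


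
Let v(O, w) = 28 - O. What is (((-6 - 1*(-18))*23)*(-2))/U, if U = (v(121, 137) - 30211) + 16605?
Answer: 552/13699 ≈ 0.040295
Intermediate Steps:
U = -13699 (U = ((28 - 1*121) - 30211) + 16605 = ((28 - 121) - 30211) + 16605 = (-93 - 30211) + 16605 = -30304 + 16605 = -13699)
(((-6 - 1*(-18))*23)*(-2))/U = (((-6 - 1*(-18))*23)*(-2))/(-13699) = (((-6 + 18)*23)*(-2))*(-1/13699) = ((12*23)*(-2))*(-1/13699) = (276*(-2))*(-1/13699) = -552*(-1/13699) = 552/13699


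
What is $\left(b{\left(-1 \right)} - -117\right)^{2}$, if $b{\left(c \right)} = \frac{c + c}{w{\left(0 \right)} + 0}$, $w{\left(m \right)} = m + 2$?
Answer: $13456$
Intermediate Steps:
$w{\left(m \right)} = 2 + m$
$b{\left(c \right)} = c$ ($b{\left(c \right)} = \frac{c + c}{\left(2 + 0\right) + 0} = \frac{2 c}{2 + 0} = \frac{2 c}{2} = 2 c \frac{1}{2} = c$)
$\left(b{\left(-1 \right)} - -117\right)^{2} = \left(-1 - -117\right)^{2} = \left(-1 + 117\right)^{2} = 116^{2} = 13456$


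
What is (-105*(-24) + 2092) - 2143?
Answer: 2469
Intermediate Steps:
(-105*(-24) + 2092) - 2143 = (2520 + 2092) - 2143 = 4612 - 2143 = 2469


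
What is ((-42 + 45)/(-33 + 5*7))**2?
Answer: 9/4 ≈ 2.2500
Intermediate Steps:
((-42 + 45)/(-33 + 5*7))**2 = (3/(-33 + 35))**2 = (3/2)**2 = 9/4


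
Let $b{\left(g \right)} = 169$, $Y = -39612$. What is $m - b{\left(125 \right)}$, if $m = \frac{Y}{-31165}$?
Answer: $- \frac{5227273}{31165} \approx -167.73$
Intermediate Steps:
$m = \frac{39612}{31165}$ ($m = - \frac{39612}{-31165} = \left(-39612\right) \left(- \frac{1}{31165}\right) = \frac{39612}{31165} \approx 1.271$)
$m - b{\left(125 \right)} = \frac{39612}{31165} - 169 = - \frac{5227273}{31165}$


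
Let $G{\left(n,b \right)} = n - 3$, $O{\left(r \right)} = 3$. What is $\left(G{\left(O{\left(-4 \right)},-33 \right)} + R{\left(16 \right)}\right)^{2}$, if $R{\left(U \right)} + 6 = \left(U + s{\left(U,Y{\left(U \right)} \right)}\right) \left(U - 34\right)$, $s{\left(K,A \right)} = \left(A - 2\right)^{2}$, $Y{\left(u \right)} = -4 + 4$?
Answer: $133956$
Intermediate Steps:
$Y{\left(u \right)} = 0$
$G{\left(n,b \right)} = -3 + n$
$s{\left(K,A \right)} = \left(-2 + A\right)^{2}$
$R{\left(U \right)} = -6 + \left(-34 + U\right) \left(4 + U\right)$ ($R{\left(U \right)} = -6 + \left(U + \left(-2 + 0\right)^{2}\right) \left(U - 34\right) = -6 + \left(U + \left(-2\right)^{2}\right) \left(-34 + U\right) = -6 + \left(U + 4\right) \left(-34 + U\right) = -6 + \left(4 + U\right) \left(-34 + U\right) = -6 + \left(-34 + U\right) \left(4 + U\right)$)
$\left(G{\left(O{\left(-4 \right)},-33 \right)} + R{\left(16 \right)}\right)^{2} = \left(\left(-3 + 3\right) - \left(622 - 256\right)\right)^{2} = \left(0 - 366\right)^{2} = \left(-366\right)^{2} = 133956$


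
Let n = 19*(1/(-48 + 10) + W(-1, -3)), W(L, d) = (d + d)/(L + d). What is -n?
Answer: -28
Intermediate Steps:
W(L, d) = 2*d/(L + d) (W(L, d) = (2*d)/(L + d) = 2*d/(L + d))
n = 28 (n = 19*(1/(-48 + 10) + 2*(-3)/(-1 - 3)) = 19*(1/(-38) + 2*(-3)/(-4)) = 19*(-1/38 + 2*(-3)*(-¼)) = 19*(-1/38 + 3/2) = 19*(28/19) = 28)
-n = -1*28 = -28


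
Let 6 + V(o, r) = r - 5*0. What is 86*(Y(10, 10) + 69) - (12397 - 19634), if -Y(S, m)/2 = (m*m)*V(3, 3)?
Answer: 64771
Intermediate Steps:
V(o, r) = -6 + r (V(o, r) = -6 + (r - 5*0) = -6 + (r + 0) = -6 + r)
Y(S, m) = 6*m**2 (Y(S, m) = -2*m*m*(-6 + 3) = -2*m**2*(-3) = -(-6)*m**2 = 6*m**2)
86*(Y(10, 10) + 69) - (12397 - 19634) = 86*(6*10**2 + 69) - (12397 - 19634) = 86*(6*100 + 69) - 1*(-7237) = 86*(600 + 69) + 7237 = 86*669 + 7237 = 57534 + 7237 = 64771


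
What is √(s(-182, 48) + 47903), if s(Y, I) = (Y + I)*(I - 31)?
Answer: 25*√73 ≈ 213.60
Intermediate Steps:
s(Y, I) = (-31 + I)*(I + Y) (s(Y, I) = (I + Y)*(-31 + I) = (-31 + I)*(I + Y))
√(s(-182, 48) + 47903) = √((48² - 31*48 - 31*(-182) + 48*(-182)) + 47903) = √((2304 - 1488 + 5642 - 8736) + 47903) = √(-2278 + 47903) = √45625 = 25*√73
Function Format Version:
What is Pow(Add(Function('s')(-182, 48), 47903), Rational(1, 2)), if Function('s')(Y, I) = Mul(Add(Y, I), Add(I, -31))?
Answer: Mul(25, Pow(73, Rational(1, 2))) ≈ 213.60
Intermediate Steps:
Function('s')(Y, I) = Mul(Add(-31, I), Add(I, Y)) (Function('s')(Y, I) = Mul(Add(I, Y), Add(-31, I)) = Mul(Add(-31, I), Add(I, Y)))
Pow(Add(Function('s')(-182, 48), 47903), Rational(1, 2)) = Pow(Add(Add(Pow(48, 2), Mul(-31, 48), Mul(-31, -182), Mul(48, -182)), 47903), Rational(1, 2)) = Pow(Add(Add(2304, -1488, 5642, -8736), 47903), Rational(1, 2)) = Pow(Add(-2278, 47903), Rational(1, 2)) = Pow(45625, Rational(1, 2)) = Mul(25, Pow(73, Rational(1, 2)))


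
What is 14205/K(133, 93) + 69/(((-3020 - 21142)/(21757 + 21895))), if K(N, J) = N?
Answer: -9562199/535591 ≈ -17.854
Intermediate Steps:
14205/K(133, 93) + 69/(((-3020 - 21142)/(21757 + 21895))) = 14205/133 + 69/(((-3020 - 21142)/(21757 + 21895))) = 14205*(1/133) + 69/((-24162/43652)) = 14205/133 + 69/((-24162*1/43652)) = 14205/133 + 69/(-12081/21826) = 14205/133 + 69*(-21826/12081) = 14205/133 - 501998/4027 = -9562199/535591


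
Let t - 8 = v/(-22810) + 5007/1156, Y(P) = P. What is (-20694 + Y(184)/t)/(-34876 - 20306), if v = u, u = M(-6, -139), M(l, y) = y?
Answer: 1681815765539/4487913901647 ≈ 0.37474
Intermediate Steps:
u = -139
v = -139
t = 162658617/13184180 (t = 8 + (-139/(-22810) + 5007/1156) = 8 + (-139*(-1/22810) + 5007*(1/1156)) = 8 + (139/22810 + 5007/1156) = 8 + 57185177/13184180 = 162658617/13184180 ≈ 12.337)
(-20694 + Y(184)/t)/(-34876 - 20306) = (-20694 + 184/(162658617/13184180))/(-34876 - 20306) = (-20694 + 184*(13184180/162658617))/(-55182) = (-20694 + 2425889120/162658617)*(-1/55182) = -3363631531078/162658617*(-1/55182) = 1681815765539/4487913901647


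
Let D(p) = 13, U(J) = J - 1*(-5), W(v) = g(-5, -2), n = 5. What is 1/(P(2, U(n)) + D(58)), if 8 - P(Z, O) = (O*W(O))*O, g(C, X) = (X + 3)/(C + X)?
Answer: 7/247 ≈ 0.028340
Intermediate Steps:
g(C, X) = (3 + X)/(C + X)
W(v) = -1/7 (W(v) = (3 - 2)/(-5 - 2) = 1/(-7) = -1/7*1 = -1/7)
U(J) = 5 + J (U(J) = J + 5 = 5 + J)
P(Z, O) = 8 + O**2/7 (P(Z, O) = 8 - O*(-1/7)*O = 8 - (-O/7)*O = 8 - (-1)*O**2/7 = 8 + O**2/7)
1/(P(2, U(n)) + D(58)) = 1/((8 + (5 + 5)**2/7) + 13) = 1/((8 + (1/7)*10**2) + 13) = 1/((8 + (1/7)*100) + 13) = 1/((8 + 100/7) + 13) = 1/(156/7 + 13) = 1/(247/7) = 7/247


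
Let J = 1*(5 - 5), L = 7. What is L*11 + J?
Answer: 77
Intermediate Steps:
J = 0 (J = 1*0 = 0)
L*11 + J = 7*11 + 0 = 77 + 0 = 77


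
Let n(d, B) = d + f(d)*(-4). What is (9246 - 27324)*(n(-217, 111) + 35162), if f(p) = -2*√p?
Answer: -631735710 - 144624*I*√217 ≈ -6.3174e+8 - 2.1304e+6*I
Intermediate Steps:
n(d, B) = d + 8*√d (n(d, B) = d - 2*√d*(-4) = d + 8*√d)
(9246 - 27324)*(n(-217, 111) + 35162) = (9246 - 27324)*((-217 + 8*√(-217)) + 35162) = -18078*((-217 + 8*(I*√217)) + 35162) = -18078*((-217 + 8*I*√217) + 35162) = -18078*(34945 + 8*I*√217) = -631735710 - 144624*I*√217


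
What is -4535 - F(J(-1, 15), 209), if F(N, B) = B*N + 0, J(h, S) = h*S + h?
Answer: -1191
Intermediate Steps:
J(h, S) = h + S*h (J(h, S) = S*h + h = h + S*h)
F(N, B) = B*N
-4535 - F(J(-1, 15), 209) = -4535 - 209*(-(1 + 15)) = -4535 - 209*(-1*16) = -4535 - 209*(-16) = -4535 - 1*(-3344) = -4535 + 3344 = -1191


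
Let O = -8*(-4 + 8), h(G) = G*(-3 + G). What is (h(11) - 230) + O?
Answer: -174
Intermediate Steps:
O = -32 (O = -8*4 = -32)
(h(11) - 230) + O = (11*(-3 + 11) - 230) - 32 = (11*8 - 230) - 32 = (88 - 230) - 32 = -142 - 32 = -174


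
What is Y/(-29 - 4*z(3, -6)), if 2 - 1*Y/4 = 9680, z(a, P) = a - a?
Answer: 38712/29 ≈ 1334.9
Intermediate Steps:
z(a, P) = 0
Y = -38712 (Y = 8 - 4*9680 = 8 - 38720 = -38712)
Y/(-29 - 4*z(3, -6)) = -38712/(-29 - 4*0) = -38712/(-29 + 0) = -38712/(-29) = -38712*(-1/29) = 38712/29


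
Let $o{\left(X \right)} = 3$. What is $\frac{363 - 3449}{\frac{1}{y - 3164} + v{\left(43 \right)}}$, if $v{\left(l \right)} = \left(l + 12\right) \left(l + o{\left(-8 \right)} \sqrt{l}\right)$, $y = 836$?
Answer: $- \frac{39554230485552}{23968370207761} + \frac{2759597976960 \sqrt{43}}{23968370207761} \approx -0.89528$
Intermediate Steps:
$v{\left(l \right)} = \left(12 + l\right) \left(l + 3 \sqrt{l}\right)$ ($v{\left(l \right)} = \left(l + 12\right) \left(l + 3 \sqrt{l}\right) = \left(12 + l\right) \left(l + 3 \sqrt{l}\right)$)
$\frac{363 - 3449}{\frac{1}{y - 3164} + v{\left(43 \right)}} = \frac{363 - 3449}{\frac{1}{836 - 3164} + \left(43^{2} + 3 \cdot 43^{\frac{3}{2}} + 12 \cdot 43 + 36 \sqrt{43}\right)} = - \frac{3086}{\frac{1}{-2328} + \left(1849 + 3 \cdot 43 \sqrt{43} + 516 + 36 \sqrt{43}\right)} = - \frac{3086}{- \frac{1}{2328} + \left(1849 + 129 \sqrt{43} + 516 + 36 \sqrt{43}\right)} = - \frac{3086}{- \frac{1}{2328} + \left(2365 + 165 \sqrt{43}\right)} = - \frac{3086}{\frac{5505719}{2328} + 165 \sqrt{43}}$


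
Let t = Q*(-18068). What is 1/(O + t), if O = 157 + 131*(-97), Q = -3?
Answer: 1/41654 ≈ 2.4007e-5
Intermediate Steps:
t = 54204 (t = -3*(-18068) = 54204)
O = -12550 (O = 157 - 12707 = -12550)
1/(O + t) = 1/(-12550 + 54204) = 1/41654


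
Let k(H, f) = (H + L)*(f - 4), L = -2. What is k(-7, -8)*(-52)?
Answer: -5616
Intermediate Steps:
k(H, f) = (-4 + f)*(-2 + H) (k(H, f) = (H - 2)*(f - 4) = (-2 + H)*(-4 + f) = (-4 + f)*(-2 + H))
k(-7, -8)*(-52) = (8 - 4*(-7) - 2*(-8) - 7*(-8))*(-52) = (8 + 28 + 16 + 56)*(-52) = 108*(-52) = -5616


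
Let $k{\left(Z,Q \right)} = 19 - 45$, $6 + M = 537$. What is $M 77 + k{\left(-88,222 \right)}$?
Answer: $40861$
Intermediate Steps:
$M = 531$ ($M = -6 + 537 = 531$)
$k{\left(Z,Q \right)} = -26$
$M 77 + k{\left(-88,222 \right)} = 531 \cdot 77 - 26 = 40887 - 26 = 40861$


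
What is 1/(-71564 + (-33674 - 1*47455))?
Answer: -1/152693 ≈ -6.5491e-6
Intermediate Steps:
1/(-71564 + (-33674 - 1*47455)) = 1/(-71564 + (-33674 - 47455)) = 1/(-71564 - 81129) = 1/(-152693) = -1/152693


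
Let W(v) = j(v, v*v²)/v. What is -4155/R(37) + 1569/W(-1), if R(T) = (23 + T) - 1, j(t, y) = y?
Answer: 88416/59 ≈ 1498.6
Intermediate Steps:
W(v) = v² (W(v) = (v*v²)/v = v³/v = v²)
R(T) = 22 + T
-4155/R(37) + 1569/W(-1) = -4155/(22 + 37) + 1569/((-1)²) = -4155/59 + 1569/1 = -4155*1/59 + 1569*1 = -4155/59 + 1569 = 88416/59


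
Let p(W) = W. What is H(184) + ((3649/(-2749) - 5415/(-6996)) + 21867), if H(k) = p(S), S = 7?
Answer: 140223404309/6410668 ≈ 21873.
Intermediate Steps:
H(k) = 7
H(184) + ((3649/(-2749) - 5415/(-6996)) + 21867) = 7 + ((3649/(-2749) - 5415/(-6996)) + 21867) = 7 + ((3649*(-1/2749) - 5415*(-1/6996)) + 21867) = 7 + ((-3649/2749 + 1805/2332) + 21867) = 7 + (-3547523/6410668 + 21867) = 7 + 140178529633/6410668 = 140223404309/6410668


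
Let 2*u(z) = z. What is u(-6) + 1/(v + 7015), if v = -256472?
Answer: -748372/249457 ≈ -3.0000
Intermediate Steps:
u(z) = z/2
u(-6) + 1/(v + 7015) = (½)*(-6) + 1/(-256472 + 7015) = -3 + 1/(-249457) = -3 - 1/249457 = -748372/249457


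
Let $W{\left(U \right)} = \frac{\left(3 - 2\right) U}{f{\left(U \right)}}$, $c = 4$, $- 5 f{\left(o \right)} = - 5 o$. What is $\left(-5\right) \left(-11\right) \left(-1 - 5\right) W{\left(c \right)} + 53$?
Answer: $-277$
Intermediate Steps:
$f{\left(o \right)} = o$ ($f{\left(o \right)} = - \frac{\left(-5\right) o}{5} = o$)
$W{\left(U \right)} = 1$ ($W{\left(U \right)} = \frac{\left(3 - 2\right) U}{U} = \frac{1 U}{U} = \frac{U}{U} = 1$)
$\left(-5\right) \left(-11\right) \left(-1 - 5\right) W{\left(c \right)} + 53 = \left(-5\right) \left(-11\right) \left(-1 - 5\right) 1 + 53 = 55 \left(\left(-6\right) 1\right) + 53 = 55 \left(-6\right) + 53 = -330 + 53 = -277$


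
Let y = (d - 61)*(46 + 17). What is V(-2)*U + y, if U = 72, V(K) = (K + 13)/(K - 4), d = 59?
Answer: -258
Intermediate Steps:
V(K) = (13 + K)/(-4 + K)
y = -126 (y = (59 - 61)*(46 + 17) = -2*63 = -126)
V(-2)*U + y = ((13 - 2)/(-4 - 2))*72 - 126 = (11/(-6))*72 - 126 = -⅙*11*72 - 126 = -11/6*72 - 126 = -132 - 126 = -258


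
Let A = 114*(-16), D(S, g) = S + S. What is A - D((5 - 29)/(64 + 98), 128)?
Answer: -49240/27 ≈ -1823.7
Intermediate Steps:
D(S, g) = 2*S
A = -1824
A - D((5 - 29)/(64 + 98), 128) = -1824 - 2*(5 - 29)/(64 + 98) = -1824 - 2*(-24/162) = -1824 - 2*(-24*1/162) = -1824 - 2*(-4)/27 = -1824 - 1*(-8/27) = -1824 + 8/27 = -49240/27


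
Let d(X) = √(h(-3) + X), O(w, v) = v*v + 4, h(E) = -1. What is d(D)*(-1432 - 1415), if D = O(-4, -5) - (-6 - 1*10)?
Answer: -5694*√11 ≈ -18885.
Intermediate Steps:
O(w, v) = 4 + v² (O(w, v) = v² + 4 = 4 + v²)
D = 45 (D = (4 + (-5)²) - (-6 - 1*10) = (4 + 25) - (-6 - 10) = 29 - 1*(-16) = 29 + 16 = 45)
d(X) = √(-1 + X)
d(D)*(-1432 - 1415) = √(-1 + 45)*(-1432 - 1415) = √44*(-2847) = (2*√11)*(-2847) = -5694*√11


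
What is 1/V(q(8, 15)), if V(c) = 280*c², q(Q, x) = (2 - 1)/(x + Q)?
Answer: 529/280 ≈ 1.8893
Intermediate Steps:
q(Q, x) = 1/(Q + x)
1/V(q(8, 15)) = 1/(280*(1/(8 + 15))²) = 1/(280*(1/23)²) = 1/(280*(1/529)) = 1/(280/529) = 529/280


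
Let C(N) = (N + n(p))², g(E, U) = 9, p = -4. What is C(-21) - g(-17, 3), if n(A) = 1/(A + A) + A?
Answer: 39825/64 ≈ 622.27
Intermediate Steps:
n(A) = A + 1/(2*A) (n(A) = 1/(2*A) + A = A + 1/(2*A))
C(N) = (-33/8 + N)² (C(N) = (N + (-4 + (½)/(-4)))² = (N + (-4 + (½)*(-¼)))² = (N + (-4 - ⅛))² = (N - 33/8)² = (-33/8 + N)²)
C(-21) - g(-17, 3) = (33 - 8*(-21))²/64 - 1*9 = (33 + 168)²/64 - 9 = (1/64)*201² - 9 = (1/64)*40401 - 9 = 40401/64 - 9 = 39825/64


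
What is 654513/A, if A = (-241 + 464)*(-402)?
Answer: -218171/29882 ≈ -7.3011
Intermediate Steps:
A = -89646 (A = 223*(-402) = -89646)
654513/A = 654513/(-89646) = 654513*(-1/89646) = -218171/29882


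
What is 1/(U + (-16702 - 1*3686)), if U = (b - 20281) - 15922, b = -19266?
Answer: -1/75857 ≈ -1.3183e-5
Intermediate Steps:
U = -55469 (U = (-19266 - 20281) - 15922 = -39547 - 15922 = -55469)
1/(U + (-16702 - 1*3686)) = 1/(-55469 + (-16702 - 1*3686)) = 1/(-55469 + (-16702 - 3686)) = 1/(-55469 - 20388) = 1/(-75857) = -1/75857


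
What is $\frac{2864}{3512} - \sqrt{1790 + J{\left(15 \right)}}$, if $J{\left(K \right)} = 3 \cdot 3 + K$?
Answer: $\frac{358}{439} - \sqrt{1814} \approx -41.776$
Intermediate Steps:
$J{\left(K \right)} = 9 + K$
$\frac{2864}{3512} - \sqrt{1790 + J{\left(15 \right)}} = \frac{2864}{3512} - \sqrt{1790 + \left(9 + 15\right)} = 2864 \cdot \frac{1}{3512} - \sqrt{1790 + 24} = \frac{358}{439} - \sqrt{1814}$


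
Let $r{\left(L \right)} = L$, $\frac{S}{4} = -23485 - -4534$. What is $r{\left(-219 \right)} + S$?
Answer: $-76023$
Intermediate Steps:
$S = -75804$ ($S = 4 \left(-23485 - -4534\right) = 4 \left(-23485 + 4534\right) = 4 \left(-18951\right) = -75804$)
$r{\left(-219 \right)} + S = -219 - 75804 = -76023$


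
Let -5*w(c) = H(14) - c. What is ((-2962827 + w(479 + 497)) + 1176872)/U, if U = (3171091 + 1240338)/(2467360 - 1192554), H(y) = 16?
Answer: -2276501386978/4411429 ≈ -5.1605e+5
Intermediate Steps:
w(c) = -16/5 + c/5 (w(c) = -(16 - c)/5 = -16/5 + c/5)
U = 4411429/1274806 ≈ 3.4605
((-2962827 + w(479 + 497)) + 1176872)/U = ((-2962827 + (-16/5 + (479 + 497)/5)) + 1176872)/(4411429/1274806) = ((-2962827 + (-16/5 + (⅕)*976)) + 1176872)*(1274806/4411429) = ((-2962827 + (-16/5 + 976/5)) + 1176872)*(1274806/4411429) = ((-2962827 + 192) + 1176872)*(1274806/4411429) = (-2962635 + 1176872)*(1274806/4411429) = -1785763*1274806/4411429 = -2276501386978/4411429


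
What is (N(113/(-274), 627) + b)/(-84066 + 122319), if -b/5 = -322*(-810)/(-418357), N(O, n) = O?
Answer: 310049059/4384934427954 ≈ 7.0708e-5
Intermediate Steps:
b = 1304100/418357 (b = -5*(-322*(-810))/(-418357) = -1304100*(-1)/418357 = -5*(-260820/418357) = 1304100/418357 ≈ 3.1172)
(N(113/(-274), 627) + b)/(-84066 + 122319) = (113/(-274) + 1304100/418357)/(-84066 + 122319) = (113*(-1/274) + 1304100/418357)/38253 = (-113/274 + 1304100/418357)*(1/38253) = (310049059/114629818)*(1/38253) = 310049059/4384934427954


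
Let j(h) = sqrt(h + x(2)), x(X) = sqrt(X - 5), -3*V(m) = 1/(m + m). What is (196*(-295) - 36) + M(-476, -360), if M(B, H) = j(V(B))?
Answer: -57856 + sqrt(714 + 2039184*I*sqrt(3))/1428 ≈ -57855.0 + 0.93051*I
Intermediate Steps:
V(m) = -1/(6*m) (V(m) = -1/(3*(m + m)) = -1/(2*m)/3 = -1/(6*m))
x(X) = sqrt(-5 + X)
j(h) = sqrt(h + I*sqrt(3)) (j(h) = sqrt(h + sqrt(-5 + 2)) = sqrt(h + sqrt(-3)) = sqrt(h + I*sqrt(3)))
M(B, H) = sqrt(-1/(6*B) + I*sqrt(3))
(196*(-295) - 36) + M(-476, -360) = (196*(-295) - 36) + sqrt(-6/(-476) + 36*I*sqrt(3))/6 = (-57820 - 36) + sqrt(-6*(-1/476) + 36*I*sqrt(3))/6 = -57856 + sqrt(3/238 + 36*I*sqrt(3))/6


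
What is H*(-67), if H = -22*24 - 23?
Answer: 36917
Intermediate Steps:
H = -551 (H = -528 - 23 = -551)
H*(-67) = -551*(-67) = 36917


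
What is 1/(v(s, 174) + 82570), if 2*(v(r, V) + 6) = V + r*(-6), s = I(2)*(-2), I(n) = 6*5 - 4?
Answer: 1/82807 ≈ 1.2076e-5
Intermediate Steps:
I(n) = 26 (I(n) = 30 - 4 = 26)
s = -52 (s = 26*(-2) = -52)
v(r, V) = -6 + V/2 - 3*r (v(r, V) = -6 + (V + r*(-6))/2 = -6 + (V - 6*r)/2 = -6 + (V/2 - 3*r) = -6 + V/2 - 3*r)
1/(v(s, 174) + 82570) = 1/((-6 + (½)*174 - 3*(-52)) + 82570) = 1/((-6 + 87 + 156) + 82570) = 1/(237 + 82570) = 1/82807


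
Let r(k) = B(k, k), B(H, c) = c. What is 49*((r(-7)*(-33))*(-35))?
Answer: -396165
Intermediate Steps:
r(k) = k
49*((r(-7)*(-33))*(-35)) = 49*(-7*(-33)*(-35)) = 49*(231*(-35)) = 49*(-8085) = -396165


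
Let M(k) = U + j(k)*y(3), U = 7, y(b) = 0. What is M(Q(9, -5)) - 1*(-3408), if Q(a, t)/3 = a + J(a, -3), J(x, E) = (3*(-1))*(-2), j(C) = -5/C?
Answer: 3415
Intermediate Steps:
J(x, E) = 6 (J(x, E) = -3*(-2) = 6)
Q(a, t) = 18 + 3*a (Q(a, t) = 3*(a + 6) = 3*(6 + a) = 18 + 3*a)
M(k) = 7 (M(k) = 7 - 5/k*0 = 7 + 0 = 7)
M(Q(9, -5)) - 1*(-3408) = 7 - 1*(-3408) = 7 + 3408 = 3415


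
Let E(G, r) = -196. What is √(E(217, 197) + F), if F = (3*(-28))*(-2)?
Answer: 2*I*√7 ≈ 5.2915*I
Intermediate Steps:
F = 168 (F = -84*(-2) = 168)
√(E(217, 197) + F) = √(-196 + 168) = √(-28) = 2*I*√7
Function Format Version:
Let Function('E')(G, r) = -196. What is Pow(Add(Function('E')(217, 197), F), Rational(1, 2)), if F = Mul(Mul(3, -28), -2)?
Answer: Mul(2, I, Pow(7, Rational(1, 2))) ≈ Mul(5.2915, I)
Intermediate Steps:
F = 168 (F = Mul(-84, -2) = 168)
Pow(Add(Function('E')(217, 197), F), Rational(1, 2)) = Pow(Add(-196, 168), Rational(1, 2)) = Pow(-28, Rational(1, 2)) = Mul(2, I, Pow(7, Rational(1, 2)))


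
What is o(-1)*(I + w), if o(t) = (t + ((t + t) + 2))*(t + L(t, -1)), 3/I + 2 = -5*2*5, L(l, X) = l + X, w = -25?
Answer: -3909/52 ≈ -75.173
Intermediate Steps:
L(l, X) = X + l
I = -3/52 (I = 3/(-2 - 5*2*5) = 3/(-2 - 10*5) = 3/(-2 - 50) = 3/(-52) = 3*(-1/52) = -3/52 ≈ -0.057692)
o(t) = (-1 + 2*t)*(2 + 3*t) (o(t) = (t + ((t + t) + 2))*(t + (-1 + t)) = (t + (2*t + 2))*(-1 + 2*t) = (t + (2 + 2*t))*(-1 + 2*t) = (2 + 3*t)*(-1 + 2*t) = (-1 + 2*t)*(2 + 3*t))
o(-1)*(I + w) = (-2 - 1 + 6*(-1)²)*(-3/52 - 25) = (-2 - 1 + 6*1)*(-1303/52) = (-2 - 1 + 6)*(-1303/52) = 3*(-1303/52) = -3909/52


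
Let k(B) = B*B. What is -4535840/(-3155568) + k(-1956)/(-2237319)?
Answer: -13367223602/49027862793 ≈ -0.27265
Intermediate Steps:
k(B) = B²
-4535840/(-3155568) + k(-1956)/(-2237319) = -4535840/(-3155568) + (-1956)²/(-2237319) = -4535840*(-1/3155568) + 3825936*(-1/2237319) = 283490/197223 - 425104/248591 = -13367223602/49027862793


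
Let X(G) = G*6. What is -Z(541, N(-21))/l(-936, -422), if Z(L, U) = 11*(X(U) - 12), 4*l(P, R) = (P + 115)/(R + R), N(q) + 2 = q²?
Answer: -97370592/821 ≈ -1.1860e+5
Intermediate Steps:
X(G) = 6*G
N(q) = -2 + q²
l(P, R) = (115 + P)/(8*R) (l(P, R) = ((P + 115)/(R + R))/4 = ((115 + P)/((2*R)))/4 = ((115 + P)*(1/(2*R)))/4 = ((115 + P)/(2*R))/4 = (115 + P)/(8*R))
Z(L, U) = -132 + 66*U (Z(L, U) = 11*(6*U - 12) = 11*(-12 + 6*U) = -132 + 66*U)
-Z(541, N(-21))/l(-936, -422) = -(-132 + 66*(-2 + (-21)²))/((⅛)*(115 - 936)/(-422)) = -(-132 + 66*(-2 + 441))/((⅛)*(-1/422)*(-821)) = -(-132 + 66*439)/821/3376 = -(-132 + 28974)*3376/821 = -28842*3376/821 = -1*97370592/821 = -97370592/821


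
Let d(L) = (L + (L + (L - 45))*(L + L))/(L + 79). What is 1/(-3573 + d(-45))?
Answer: -34/109377 ≈ -0.00031085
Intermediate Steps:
d(L) = (L + 2*L*(-45 + 2*L))/(79 + L) (d(L) = (L + (L + (-45 + L))*(2*L))/(79 + L) = (L + (-45 + 2*L)*(2*L))/(79 + L) = (L + 2*L*(-45 + 2*L))/(79 + L))
1/(-3573 + d(-45)) = 1/(-3573 - 45*(-89 + 4*(-45))/(79 - 45)) = 1/(-3573 - 45*(-89 - 180)/34) = 1/(-3573 - 45*1/34*(-269)) = 1/(-3573 + 12105/34) = 1/(-109377/34) = -34/109377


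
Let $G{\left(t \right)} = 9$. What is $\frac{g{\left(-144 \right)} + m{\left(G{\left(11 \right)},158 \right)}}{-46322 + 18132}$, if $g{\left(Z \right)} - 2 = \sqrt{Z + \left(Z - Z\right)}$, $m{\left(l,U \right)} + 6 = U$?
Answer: $- \frac{77}{14095} - \frac{6 i}{14095} \approx -0.0054629 - 0.00042568 i$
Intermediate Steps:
$m{\left(l,U \right)} = -6 + U$
$g{\left(Z \right)} = 2 + \sqrt{Z}$ ($g{\left(Z \right)} = 2 + \sqrt{Z + \left(Z - Z\right)} = 2 + \sqrt{Z + 0} = 2 + \sqrt{Z}$)
$\frac{g{\left(-144 \right)} + m{\left(G{\left(11 \right)},158 \right)}}{-46322 + 18132} = \frac{\left(2 + \sqrt{-144}\right) + \left(-6 + 158\right)}{-46322 + 18132} = \frac{\left(2 + 12 i\right) + 152}{-28190} = \left(154 + 12 i\right) \left(- \frac{1}{28190}\right) = - \frac{77}{14095} - \frac{6 i}{14095}$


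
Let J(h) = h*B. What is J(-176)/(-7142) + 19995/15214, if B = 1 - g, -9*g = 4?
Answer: 660024121/488962746 ≈ 1.3498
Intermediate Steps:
g = -4/9 (g = -⅑*4 = -4/9 ≈ -0.44444)
B = 13/9 (B = 1 - 1*(-4/9) = 1 + 4/9 = 13/9 ≈ 1.4444)
J(h) = 13*h/9 (J(h) = h*(13/9) = 13*h/9)
J(-176)/(-7142) + 19995/15214 = ((13/9)*(-176))/(-7142) + 19995/15214 = -2288/9*(-1/7142) + 19995*(1/15214) = 1144/32139 + 19995/15214 = 660024121/488962746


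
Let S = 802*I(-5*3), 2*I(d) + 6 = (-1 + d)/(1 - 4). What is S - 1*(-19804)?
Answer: 58610/3 ≈ 19537.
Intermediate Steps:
I(d) = -17/6 - d/6 (I(d) = -3 + ((-1 + d)/(1 - 4))/2 = -3 + ((-1 + d)/(-3))/2 = -3 + ((-1 + d)*(-⅓))/2 = -3 + (⅓ - d/3)/2 = -3 + (⅙ - d/6) = -17/6 - d/6)
S = -802/3 (S = 802*(-17/6 - (-5)*3/6) = 802*(-17/6 - ⅙*(-15)) = 802*(-17/6 + 5/2) = 802*(-⅓) = -802/3 ≈ -267.33)
S - 1*(-19804) = -802/3 - 1*(-19804) = -802/3 + 19804 = 58610/3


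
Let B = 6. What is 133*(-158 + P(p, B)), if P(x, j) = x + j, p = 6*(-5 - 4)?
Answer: -27398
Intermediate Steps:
p = -54 (p = 6*(-9) = -54)
P(x, j) = j + x
133*(-158 + P(p, B)) = 133*(-158 + (6 - 54)) = 133*(-158 - 48) = 133*(-206) = -27398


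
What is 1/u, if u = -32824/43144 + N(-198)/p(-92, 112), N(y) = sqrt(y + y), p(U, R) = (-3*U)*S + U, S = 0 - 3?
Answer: -425652232400/324098420441 + 40136539620*I*sqrt(11)/3565082624851 ≈ -1.3133 + 0.037339*I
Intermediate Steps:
S = -3
p(U, R) = 10*U (p(U, R) = -3*U*(-3) + U = 9*U + U = 10*U)
N(y) = sqrt(2)*sqrt(y) (N(y) = sqrt(2*y) = sqrt(2)*sqrt(y))
u = -4103/5393 - 3*I*sqrt(11)/460 (u = -32824/43144 + (sqrt(2)*sqrt(-198))/((10*(-92))) = -32824*1/43144 + (sqrt(2)*(3*I*sqrt(22)))/(-920) = -4103/5393 + (6*I*sqrt(11))*(-1/920) = -4103/5393 - 3*I*sqrt(11)/460 ≈ -0.7608 - 0.02163*I)
1/u = 1/(-4103/5393 - 3*I*sqrt(11)/460)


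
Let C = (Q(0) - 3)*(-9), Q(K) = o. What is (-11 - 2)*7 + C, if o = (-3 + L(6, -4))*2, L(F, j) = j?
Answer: 62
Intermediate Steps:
o = -14 (o = (-3 - 4)*2 = -7*2 = -14)
Q(K) = -14
C = 153 (C = (-14 - 3)*(-9) = -17*(-9) = 153)
(-11 - 2)*7 + C = (-11 - 2)*7 + 153 = -13*7 + 153 = -91 + 153 = 62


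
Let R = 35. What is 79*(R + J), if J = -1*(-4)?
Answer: 3081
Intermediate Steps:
J = 4
79*(R + J) = 79*(35 + 4) = 79*39 = 3081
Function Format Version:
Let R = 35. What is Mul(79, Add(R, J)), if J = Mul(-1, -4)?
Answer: 3081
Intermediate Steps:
J = 4
Mul(79, Add(R, J)) = Mul(79, Add(35, 4)) = Mul(79, 39) = 3081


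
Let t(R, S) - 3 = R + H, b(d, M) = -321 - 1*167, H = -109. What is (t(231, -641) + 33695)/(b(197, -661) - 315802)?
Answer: -3382/31629 ≈ -0.10693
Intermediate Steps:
b(d, M) = -488 (b(d, M) = -321 - 167 = -488)
t(R, S) = -106 + R (t(R, S) = 3 + (R - 109) = 3 + (-109 + R) = -106 + R)
(t(231, -641) + 33695)/(b(197, -661) - 315802) = ((-106 + 231) + 33695)/(-488 - 315802) = (125 + 33695)/(-316290) = 33820*(-1/316290) = -3382/31629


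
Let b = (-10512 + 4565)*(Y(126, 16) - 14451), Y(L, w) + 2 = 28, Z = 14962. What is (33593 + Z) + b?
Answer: 85834030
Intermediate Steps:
Y(L, w) = 26 (Y(L, w) = -2 + 28 = 26)
b = 85785475 (b = (-10512 + 4565)*(26 - 14451) = -5947*(-14425) = 85785475)
(33593 + Z) + b = (33593 + 14962) + 85785475 = 48555 + 85785475 = 85834030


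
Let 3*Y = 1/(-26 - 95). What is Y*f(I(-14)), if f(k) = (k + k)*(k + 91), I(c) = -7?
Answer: 392/121 ≈ 3.2397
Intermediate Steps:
f(k) = 2*k*(91 + k) (f(k) = (2*k)*(91 + k) = 2*k*(91 + k))
Y = -1/363 (Y = 1/(3*(-26 - 95)) = (⅓)/(-121) = (⅓)*(-1/121) = -1/363 ≈ -0.0027548)
Y*f(I(-14)) = -2*(-7)*(91 - 7)/363 = -2*(-7)*84/363 = -1/363*(-1176) = 392/121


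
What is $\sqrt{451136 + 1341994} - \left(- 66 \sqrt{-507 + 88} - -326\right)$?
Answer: $-326 + \sqrt{1793130} + 66 i \sqrt{419} \approx 1013.1 + 1351.0 i$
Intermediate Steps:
$\sqrt{451136 + 1341994} - \left(- 66 \sqrt{-507 + 88} - -326\right) = \sqrt{1793130} - \left(- 66 \sqrt{-419} + \left(-192 + 518\right)\right) = \sqrt{1793130} - \left(- 66 i \sqrt{419} + 326\right) = \sqrt{1793130} - \left(326 - 66 i \sqrt{419}\right) = -326 + \sqrt{1793130} + 66 i \sqrt{419}$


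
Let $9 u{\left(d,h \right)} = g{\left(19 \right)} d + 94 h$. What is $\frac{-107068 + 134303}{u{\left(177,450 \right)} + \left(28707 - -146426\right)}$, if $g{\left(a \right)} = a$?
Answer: $\frac{16341}{108124} \approx 0.15113$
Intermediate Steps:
$u{\left(d,h \right)} = \frac{19 d}{9} + \frac{94 h}{9}$ ($u{\left(d,h \right)} = \frac{19 d + 94 h}{9} = \frac{19 d}{9} + \frac{94 h}{9}$)
$\frac{-107068 + 134303}{u{\left(177,450 \right)} + \left(28707 - -146426\right)} = \frac{-107068 + 134303}{\left(\frac{19}{9} \cdot 177 + \frac{94}{9} \cdot 450\right) + \left(28707 - -146426\right)} = \frac{27235}{\left(\frac{1121}{3} + 4700\right) + \left(28707 + 146426\right)} = \frac{27235}{\frac{15221}{3} + 175133} = \frac{27235}{\frac{540620}{3}} = 27235 \cdot \frac{3}{540620} = \frac{16341}{108124}$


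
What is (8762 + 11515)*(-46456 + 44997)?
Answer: -29584143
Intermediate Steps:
(8762 + 11515)*(-46456 + 44997) = 20277*(-1459) = -29584143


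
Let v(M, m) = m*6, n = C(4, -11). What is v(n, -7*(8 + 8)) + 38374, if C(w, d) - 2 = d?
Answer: 37702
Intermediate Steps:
C(w, d) = 2 + d
n = -9 (n = 2 - 11 = -9)
v(M, m) = 6*m
v(n, -7*(8 + 8)) + 38374 = 6*(-7*(8 + 8)) + 38374 = 6*(-7*16) + 38374 = 6*(-112) + 38374 = -672 + 38374 = 37702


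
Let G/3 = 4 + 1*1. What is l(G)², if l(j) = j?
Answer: 225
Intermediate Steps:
G = 15 (G = 3*(4 + 1*1) = 3*(4 + 1) = 3*5 = 15)
l(G)² = 15² = 225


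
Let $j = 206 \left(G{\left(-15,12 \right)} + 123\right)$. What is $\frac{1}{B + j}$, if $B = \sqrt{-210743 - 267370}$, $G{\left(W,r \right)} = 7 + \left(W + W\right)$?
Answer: $\frac{20600}{424838113} - \frac{i \sqrt{478113}}{424838113} \approx 4.8489 \cdot 10^{-5} - 1.6276 \cdot 10^{-6} i$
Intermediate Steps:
$G{\left(W,r \right)} = 7 + 2 W$
$B = i \sqrt{478113}$ ($B = \sqrt{-478113} = i \sqrt{478113} \approx 691.46 i$)
$j = 20600$ ($j = 206 \left(\left(7 + 2 \left(-15\right)\right) + 123\right) = 206 \left(\left(7 - 30\right) + 123\right) = 206 \left(-23 + 123\right) = 206 \cdot 100 = 20600$)
$\frac{1}{B + j} = \frac{1}{i \sqrt{478113} + 20600} = \frac{1}{20600 + i \sqrt{478113}}$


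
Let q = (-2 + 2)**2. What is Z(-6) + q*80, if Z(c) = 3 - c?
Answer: 9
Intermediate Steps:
q = 0 (q = 0**2 = 0)
Z(-6) + q*80 = (3 - 1*(-6)) + 0*80 = (3 + 6) + 0 = 9 + 0 = 9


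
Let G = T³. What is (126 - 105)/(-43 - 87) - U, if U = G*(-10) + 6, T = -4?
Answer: -84001/130 ≈ -646.16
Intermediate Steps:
G = -64 (G = (-4)³ = -64)
U = 646 (U = -64*(-10) + 6 = 640 + 6 = 646)
(126 - 105)/(-43 - 87) - U = (126 - 105)/(-43 - 87) - 1*646 = 21/(-130) - 646 = 21*(-1/130) - 646 = -21/130 - 646 = -84001/130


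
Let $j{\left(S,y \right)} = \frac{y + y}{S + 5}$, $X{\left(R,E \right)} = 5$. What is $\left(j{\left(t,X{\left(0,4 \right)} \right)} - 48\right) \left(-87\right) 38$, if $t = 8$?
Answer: $\frac{2029884}{13} \approx 1.5615 \cdot 10^{5}$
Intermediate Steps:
$j{\left(S,y \right)} = \frac{2 y}{5 + S}$
$\left(j{\left(t,X{\left(0,4 \right)} \right)} - 48\right) \left(-87\right) 38 = \left(2 \cdot 5 \frac{1}{5 + 8} - 48\right) \left(-87\right) 38 = \left(2 \cdot 5 \cdot \frac{1}{13} - 48\right) \left(-87\right) 38 = \left(\frac{10}{13} - 48\right) \left(-87\right) 38 = \left(- \frac{614}{13}\right) \left(-87\right) 38 = \frac{53418}{13} \cdot 38 = \frac{2029884}{13}$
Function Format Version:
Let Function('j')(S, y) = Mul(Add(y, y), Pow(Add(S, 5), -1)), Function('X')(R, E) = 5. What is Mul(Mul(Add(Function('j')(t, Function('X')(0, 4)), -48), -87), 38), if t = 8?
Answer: Rational(2029884, 13) ≈ 1.5615e+5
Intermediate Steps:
Function('j')(S, y) = Mul(2, y, Pow(Add(5, S), -1)) (Function('j')(S, y) = Mul(Mul(2, y), Pow(Add(5, S), -1)) = Mul(2, y, Pow(Add(5, S), -1)))
Mul(Mul(Add(Function('j')(t, Function('X')(0, 4)), -48), -87), 38) = Mul(Mul(Add(Mul(2, 5, Pow(Add(5, 8), -1)), -48), -87), 38) = Mul(Mul(Add(Mul(2, 5, Pow(13, -1)), -48), -87), 38) = Mul(Mul(Add(Mul(2, 5, Rational(1, 13)), -48), -87), 38) = Mul(Mul(Add(Rational(10, 13), -48), -87), 38) = Mul(Mul(Rational(-614, 13), -87), 38) = Mul(Rational(53418, 13), 38) = Rational(2029884, 13)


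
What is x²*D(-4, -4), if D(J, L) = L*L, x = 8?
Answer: 1024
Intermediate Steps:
D(J, L) = L²
x²*D(-4, -4) = 8²*(-4)² = 64*16 = 1024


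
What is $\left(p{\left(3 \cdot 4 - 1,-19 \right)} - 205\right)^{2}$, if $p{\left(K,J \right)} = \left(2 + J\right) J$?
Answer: $13924$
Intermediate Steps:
$p{\left(K,J \right)} = J \left(2 + J\right)$
$\left(p{\left(3 \cdot 4 - 1,-19 \right)} - 205\right)^{2} = \left(- 19 \left(2 - 19\right) - 205\right)^{2} = \left(\left(-19\right) \left(-17\right) - 205\right)^{2} = \left(323 - 205\right)^{2} = 118^{2} = 13924$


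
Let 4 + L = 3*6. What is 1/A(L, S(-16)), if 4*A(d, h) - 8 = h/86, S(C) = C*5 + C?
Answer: 43/74 ≈ 0.58108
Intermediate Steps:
S(C) = 6*C (S(C) = 5*C + C = 6*C)
L = 14 (L = -4 + 3*6 = -4 + 18 = 14)
A(d, h) = 2 + h/344 (A(d, h) = 2 + (h/86)/4 = 2 + h/344)
1/A(L, S(-16)) = 1/(2 + (6*(-16))/344) = 1/(2 + (1/344)*(-96)) = 1/(2 - 12/43) = 1/(74/43) = 43/74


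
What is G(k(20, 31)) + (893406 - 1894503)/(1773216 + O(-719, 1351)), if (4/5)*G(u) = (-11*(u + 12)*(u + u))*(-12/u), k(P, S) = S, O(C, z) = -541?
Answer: 25153257153/1772675 ≈ 14189.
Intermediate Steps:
G(u) = 3960 + 330*u (G(u) = 5*((-11*(u + 12)*(u + u))*(-12/u))/4 = 5*((-11*(12 + u)*2*u)*(-12/u))/4 = 5*((-22*u*(12 + u))*(-12/u))/4 = 5*(3168 + 264*u)/4 = 3960 + 330*u)
G(k(20, 31)) + (893406 - 1894503)/(1773216 + O(-719, 1351)) = (3960 + 330*31) + (893406 - 1894503)/(1773216 - 541) = (3960 + 10230) - 1001097/1772675 = 14190 - 1001097*1/1772675 = 14190 - 1001097/1772675 = 25153257153/1772675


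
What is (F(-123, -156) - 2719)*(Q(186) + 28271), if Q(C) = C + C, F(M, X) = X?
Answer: -82348625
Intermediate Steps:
Q(C) = 2*C
(F(-123, -156) - 2719)*(Q(186) + 28271) = (-156 - 2719)*(2*186 + 28271) = -2875*(372 + 28271) = -2875*28643 = -82348625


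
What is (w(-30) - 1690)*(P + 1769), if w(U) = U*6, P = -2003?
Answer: 437580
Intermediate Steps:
w(U) = 6*U
(w(-30) - 1690)*(P + 1769) = (6*(-30) - 1690)*(-2003 + 1769) = (-180 - 1690)*(-234) = -1870*(-234) = 437580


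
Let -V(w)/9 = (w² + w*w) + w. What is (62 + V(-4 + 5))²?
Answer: 1225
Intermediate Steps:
V(w) = -18*w² - 9*w (V(w) = -9*((w² + w*w) + w) = -9*((w² + w²) + w) = -9*(2*w² + w) = -9*(w + 2*w²) = -18*w² - 9*w)
(62 + V(-4 + 5))² = (62 - 9*(-4 + 5)*(1 + 2*(-4 + 5)))² = (62 - 9*1*(1 + 2*1))² = (62 - 9*1*(1 + 2))² = (62 - 9*1*3)² = (62 - 27)² = 35² = 1225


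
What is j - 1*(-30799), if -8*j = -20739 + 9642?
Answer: 257489/8 ≈ 32186.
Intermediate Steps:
j = 11097/8 (j = -(-20739 + 9642)/8 = -⅛*(-11097) = 11097/8 ≈ 1387.1)
j - 1*(-30799) = 11097/8 - 1*(-30799) = 11097/8 + 30799 = 257489/8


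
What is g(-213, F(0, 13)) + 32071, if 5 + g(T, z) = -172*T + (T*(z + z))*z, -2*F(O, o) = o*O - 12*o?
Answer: -2523082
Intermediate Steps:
F(O, o) = 6*o - O*o/2 (F(O, o) = -(o*O - 12*o)/2 = -(O*o - 12*o)/2 = -(-12*o + O*o)/2 = 6*o - O*o/2)
g(T, z) = -5 - 172*T + 2*T*z**2 (g(T, z) = -5 + (-172*T + (T*(z + z))*z) = -5 + (-172*T + (T*(2*z))*z) = -5 + (-172*T + (2*T*z)*z) = -5 + (-172*T + 2*T*z**2) = -5 - 172*T + 2*T*z**2)
g(-213, F(0, 13)) + 32071 = (-5 - 172*(-213) + 2*(-213)*((1/2)*13*(12 - 1*0))**2) + 32071 = (-5 + 36636 + 2*(-213)*((1/2)*13*(12 + 0))**2) + 32071 = (-5 + 36636 + 2*(-213)*((1/2)*13*12)**2) + 32071 = (-5 + 36636 + 2*(-213)*78**2) + 32071 = (-5 + 36636 + 2*(-213)*6084) + 32071 = (-5 + 36636 - 2591784) + 32071 = -2555153 + 32071 = -2523082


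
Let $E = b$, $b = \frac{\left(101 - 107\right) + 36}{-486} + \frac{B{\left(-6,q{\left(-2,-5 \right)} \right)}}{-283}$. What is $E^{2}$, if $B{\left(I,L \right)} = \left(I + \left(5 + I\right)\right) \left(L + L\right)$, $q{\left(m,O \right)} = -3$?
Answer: $\frac{23203489}{525463929} \approx 0.044158$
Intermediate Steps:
$B{\left(I,L \right)} = 2 L \left(5 + 2 I\right)$ ($B{\left(I,L \right)} = \left(5 + 2 I\right) 2 L = 2 L \left(5 + 2 I\right)$)
$b = - \frac{4817}{22923}$ ($b = \frac{\left(101 - 107\right) + 36}{-486} + \frac{2 \left(-3\right) \left(5 + 2 \left(-6\right)\right)}{-283} = \left(-6 + 36\right) \left(- \frac{1}{486}\right) + 2 \left(-3\right) \left(5 - 12\right) \left(- \frac{1}{283}\right) = 30 \left(- \frac{1}{486}\right) + 2 \left(-3\right) \left(-7\right) \left(- \frac{1}{283}\right) = - \frac{5}{81} + 42 \left(- \frac{1}{283}\right) = - \frac{5}{81} - \frac{42}{283} = - \frac{4817}{22923} \approx -0.21014$)
$E = - \frac{4817}{22923} \approx -0.21014$
$E^{2} = \left(- \frac{4817}{22923}\right)^{2} = \frac{23203489}{525463929}$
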